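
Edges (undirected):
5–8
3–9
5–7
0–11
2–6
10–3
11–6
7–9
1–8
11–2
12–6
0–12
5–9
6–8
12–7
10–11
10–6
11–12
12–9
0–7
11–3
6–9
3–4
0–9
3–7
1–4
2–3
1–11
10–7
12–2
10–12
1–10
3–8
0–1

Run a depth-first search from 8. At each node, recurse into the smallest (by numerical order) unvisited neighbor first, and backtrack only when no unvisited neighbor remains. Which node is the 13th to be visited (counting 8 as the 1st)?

Visit 8
8 → 1
1 → 0
0 → 7
7 → 3
3 → 2
2 → 6
6 → 9
9 → 5
9 → 12
12 → 10
10 → 11
3 → 4

Visit order: 8, 1, 0, 7, 3, 2, 6, 9, 5, 12, 10, 11, 4

4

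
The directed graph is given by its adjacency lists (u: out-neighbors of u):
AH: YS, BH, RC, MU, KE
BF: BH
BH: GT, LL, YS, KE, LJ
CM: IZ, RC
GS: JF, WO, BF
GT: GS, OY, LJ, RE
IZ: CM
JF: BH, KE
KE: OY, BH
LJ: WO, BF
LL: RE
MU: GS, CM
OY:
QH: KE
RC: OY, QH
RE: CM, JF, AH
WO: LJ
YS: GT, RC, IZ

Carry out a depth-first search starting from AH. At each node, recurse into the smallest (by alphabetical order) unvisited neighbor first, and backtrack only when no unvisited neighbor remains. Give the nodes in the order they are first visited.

Visit AH
AH → BH
BH → GT
GT → GS
GS → BF
GS → JF
JF → KE
KE → OY
GS → WO
WO → LJ
GT → RE
RE → CM
CM → IZ
CM → RC
RC → QH
BH → LL
BH → YS
AH → MU

AH BH GT GS BF JF KE OY WO LJ RE CM IZ RC QH LL YS MU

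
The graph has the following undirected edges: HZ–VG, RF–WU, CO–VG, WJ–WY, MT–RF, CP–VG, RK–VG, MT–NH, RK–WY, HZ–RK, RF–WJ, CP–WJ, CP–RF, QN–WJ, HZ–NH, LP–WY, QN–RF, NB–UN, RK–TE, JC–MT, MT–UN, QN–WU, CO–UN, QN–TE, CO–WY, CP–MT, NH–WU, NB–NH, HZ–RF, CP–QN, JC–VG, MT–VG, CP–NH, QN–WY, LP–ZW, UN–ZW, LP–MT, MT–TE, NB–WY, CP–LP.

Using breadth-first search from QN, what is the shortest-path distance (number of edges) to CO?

Level 0: QN
Level 1: CP, RF, TE, WJ, WU, WY
Level 2: CO, HZ, LP, MT, NB, NH, RK, VG
Level 3: JC, UN, ZW
CO first appears at level 2.

2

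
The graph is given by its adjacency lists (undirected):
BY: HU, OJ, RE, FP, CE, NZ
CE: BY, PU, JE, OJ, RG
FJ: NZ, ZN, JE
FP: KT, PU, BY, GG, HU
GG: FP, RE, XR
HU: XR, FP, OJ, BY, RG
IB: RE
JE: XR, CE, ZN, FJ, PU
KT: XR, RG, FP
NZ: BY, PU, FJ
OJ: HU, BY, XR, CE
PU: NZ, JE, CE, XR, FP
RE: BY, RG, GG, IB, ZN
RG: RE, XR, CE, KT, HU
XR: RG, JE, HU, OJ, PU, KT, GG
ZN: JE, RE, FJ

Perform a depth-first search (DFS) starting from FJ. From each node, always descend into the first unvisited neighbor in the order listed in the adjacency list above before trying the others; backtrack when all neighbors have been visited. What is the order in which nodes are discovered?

FJ NZ BY HU XR RG RE GG FP KT PU JE CE OJ ZN IB

Visit FJ
FJ → NZ
NZ → BY
BY → HU
HU → XR
XR → RG
RG → RE
RE → GG
GG → FP
FP → KT
FP → PU
PU → JE
JE → CE
CE → OJ
JE → ZN
RE → IB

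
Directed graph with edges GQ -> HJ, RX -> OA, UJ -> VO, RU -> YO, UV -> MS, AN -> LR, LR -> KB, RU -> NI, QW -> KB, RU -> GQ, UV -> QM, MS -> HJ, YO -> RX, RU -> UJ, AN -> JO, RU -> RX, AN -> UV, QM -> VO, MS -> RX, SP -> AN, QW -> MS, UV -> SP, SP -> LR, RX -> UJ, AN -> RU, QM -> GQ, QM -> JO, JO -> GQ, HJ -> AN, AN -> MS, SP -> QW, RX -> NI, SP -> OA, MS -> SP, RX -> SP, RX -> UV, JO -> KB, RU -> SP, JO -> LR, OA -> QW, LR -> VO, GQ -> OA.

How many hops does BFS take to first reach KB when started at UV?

3

Level 0: UV
Level 1: MS, QM, SP
Level 2: AN, GQ, HJ, JO, LR, OA, QW, RX, VO
Level 3: KB, NI, RU, UJ
Level 4: YO
KB first appears at level 3.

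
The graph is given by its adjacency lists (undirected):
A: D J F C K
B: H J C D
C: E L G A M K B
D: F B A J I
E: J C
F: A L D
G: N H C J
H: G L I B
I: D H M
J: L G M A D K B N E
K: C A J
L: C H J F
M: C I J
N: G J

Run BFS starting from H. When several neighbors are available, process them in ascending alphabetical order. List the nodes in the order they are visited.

Visit H; enqueue B, G, I, L → queue [B, G, I, L]
Visit B; enqueue C, D, J → queue [G, I, L, C, D, J]
Visit G; enqueue N → queue [I, L, C, D, J, N]
Visit I; enqueue M → queue [L, C, D, J, N, M]
Visit L; enqueue F → queue [C, D, J, N, M, F]
Visit C; enqueue A, E, K → queue [D, J, N, M, F, A, E, K]
Visit D → queue [J, N, M, F, A, E, K]
Visit J → queue [N, M, F, A, E, K]
Visit N → queue [M, F, A, E, K]
Visit M → queue [F, A, E, K]
Visit F → queue [A, E, K]
Visit A → queue [E, K]
Visit E → queue [K]
Visit K → queue []

H B G I L C D J N M F A E K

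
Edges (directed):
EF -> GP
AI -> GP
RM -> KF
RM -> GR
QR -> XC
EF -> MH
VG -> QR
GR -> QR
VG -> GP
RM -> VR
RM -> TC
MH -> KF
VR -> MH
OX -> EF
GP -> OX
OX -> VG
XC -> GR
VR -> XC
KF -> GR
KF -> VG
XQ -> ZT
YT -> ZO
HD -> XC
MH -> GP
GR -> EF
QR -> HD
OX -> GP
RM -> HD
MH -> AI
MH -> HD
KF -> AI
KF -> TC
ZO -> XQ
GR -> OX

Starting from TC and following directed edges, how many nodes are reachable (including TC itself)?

1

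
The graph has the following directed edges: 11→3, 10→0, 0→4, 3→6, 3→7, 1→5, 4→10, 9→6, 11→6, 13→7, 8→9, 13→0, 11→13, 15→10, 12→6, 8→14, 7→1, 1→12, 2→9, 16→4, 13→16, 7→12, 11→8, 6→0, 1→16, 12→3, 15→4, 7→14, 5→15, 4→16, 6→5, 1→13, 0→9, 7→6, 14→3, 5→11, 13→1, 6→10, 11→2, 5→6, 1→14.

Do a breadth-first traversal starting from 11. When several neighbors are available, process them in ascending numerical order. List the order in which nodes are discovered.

11 -> 2 -> 3 -> 6 -> 8 -> 13 -> 9 -> 7 -> 0 -> 5 -> 10 -> 14 -> 1 -> 16 -> 12 -> 4 -> 15

Visit 11; enqueue 2, 3, 6, 8, 13 → queue [2, 3, 6, 8, 13]
Visit 2; enqueue 9 → queue [3, 6, 8, 13, 9]
Visit 3; enqueue 7 → queue [6, 8, 13, 9, 7]
Visit 6; enqueue 0, 5, 10 → queue [8, 13, 9, 7, 0, 5, 10]
Visit 8; enqueue 14 → queue [13, 9, 7, 0, 5, 10, 14]
Visit 13; enqueue 1, 16 → queue [9, 7, 0, 5, 10, 14, 1, 16]
Visit 9 → queue [7, 0, 5, 10, 14, 1, 16]
Visit 7; enqueue 12 → queue [0, 5, 10, 14, 1, 16, 12]
Visit 0; enqueue 4 → queue [5, 10, 14, 1, 16, 12, 4]
Visit 5; enqueue 15 → queue [10, 14, 1, 16, 12, 4, 15]
Visit 10 → queue [14, 1, 16, 12, 4, 15]
Visit 14 → queue [1, 16, 12, 4, 15]
Visit 1 → queue [16, 12, 4, 15]
Visit 16 → queue [12, 4, 15]
Visit 12 → queue [4, 15]
Visit 4 → queue [15]
Visit 15 → queue []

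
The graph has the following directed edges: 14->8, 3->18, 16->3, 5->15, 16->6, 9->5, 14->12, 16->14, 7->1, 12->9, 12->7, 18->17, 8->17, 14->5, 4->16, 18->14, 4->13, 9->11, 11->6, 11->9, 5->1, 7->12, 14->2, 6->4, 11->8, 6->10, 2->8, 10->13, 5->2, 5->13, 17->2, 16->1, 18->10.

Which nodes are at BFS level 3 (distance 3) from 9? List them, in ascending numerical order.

Level 0: 9
Level 1: 5, 11
Level 2: 1, 2, 6, 8, 13, 15
Level 3: 4, 10, 17
Level 4: 16
Level 5: 3, 14
Level 6: 12, 18
Level 7: 7

4, 10, 17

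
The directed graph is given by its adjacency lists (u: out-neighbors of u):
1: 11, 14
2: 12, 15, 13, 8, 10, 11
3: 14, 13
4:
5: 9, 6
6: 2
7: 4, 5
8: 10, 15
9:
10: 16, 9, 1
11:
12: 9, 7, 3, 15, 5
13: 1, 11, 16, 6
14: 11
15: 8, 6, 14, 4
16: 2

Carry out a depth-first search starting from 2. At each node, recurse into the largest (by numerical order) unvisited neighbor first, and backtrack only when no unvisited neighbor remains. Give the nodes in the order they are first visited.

2, 15, 14, 11, 8, 10, 16, 9, 1, 6, 4, 13, 12, 7, 5, 3

Visit 2
2 → 15
15 → 14
14 → 11
15 → 8
8 → 10
10 → 16
10 → 9
10 → 1
15 → 6
15 → 4
2 → 13
2 → 12
12 → 7
7 → 5
12 → 3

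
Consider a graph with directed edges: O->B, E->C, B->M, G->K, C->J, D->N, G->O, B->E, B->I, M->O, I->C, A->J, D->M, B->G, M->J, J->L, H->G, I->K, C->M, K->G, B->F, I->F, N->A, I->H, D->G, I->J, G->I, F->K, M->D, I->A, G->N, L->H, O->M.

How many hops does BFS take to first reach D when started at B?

Level 0: B
Level 1: E, F, G, I, M
Level 2: A, C, D, H, J, K, N, O
Level 3: L
D first appears at level 2.

2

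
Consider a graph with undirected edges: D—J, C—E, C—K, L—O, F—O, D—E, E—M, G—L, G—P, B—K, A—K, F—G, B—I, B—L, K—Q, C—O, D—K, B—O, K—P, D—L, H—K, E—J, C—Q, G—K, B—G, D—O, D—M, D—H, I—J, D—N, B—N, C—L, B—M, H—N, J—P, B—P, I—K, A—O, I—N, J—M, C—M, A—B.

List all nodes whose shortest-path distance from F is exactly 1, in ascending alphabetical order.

Level 0: F
Level 1: G, O
Level 2: A, B, C, D, K, L, P
Level 3: E, H, I, J, M, N, Q

G, O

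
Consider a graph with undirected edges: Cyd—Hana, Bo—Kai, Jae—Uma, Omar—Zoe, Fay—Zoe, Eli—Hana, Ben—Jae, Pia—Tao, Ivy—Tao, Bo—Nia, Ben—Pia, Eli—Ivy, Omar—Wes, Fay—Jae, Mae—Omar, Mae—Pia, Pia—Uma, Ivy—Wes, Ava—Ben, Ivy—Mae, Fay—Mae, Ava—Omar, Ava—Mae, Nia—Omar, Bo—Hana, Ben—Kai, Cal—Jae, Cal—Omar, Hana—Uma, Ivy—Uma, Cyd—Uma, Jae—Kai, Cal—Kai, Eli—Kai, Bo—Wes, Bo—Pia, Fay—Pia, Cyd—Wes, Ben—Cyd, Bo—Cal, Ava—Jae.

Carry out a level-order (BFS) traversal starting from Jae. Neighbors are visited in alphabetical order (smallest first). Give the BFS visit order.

Jae -> Ava -> Ben -> Cal -> Fay -> Kai -> Uma -> Mae -> Omar -> Cyd -> Pia -> Bo -> Zoe -> Eli -> Hana -> Ivy -> Nia -> Wes -> Tao

Visit Jae; enqueue Ava, Ben, Cal, Fay, Kai, Uma → queue [Ava, Ben, Cal, Fay, Kai, Uma]
Visit Ava; enqueue Mae, Omar → queue [Ben, Cal, Fay, Kai, Uma, Mae, Omar]
Visit Ben; enqueue Cyd, Pia → queue [Cal, Fay, Kai, Uma, Mae, Omar, Cyd, Pia]
Visit Cal; enqueue Bo → queue [Fay, Kai, Uma, Mae, Omar, Cyd, Pia, Bo]
Visit Fay; enqueue Zoe → queue [Kai, Uma, Mae, Omar, Cyd, Pia, Bo, Zoe]
Visit Kai; enqueue Eli → queue [Uma, Mae, Omar, Cyd, Pia, Bo, Zoe, Eli]
Visit Uma; enqueue Hana, Ivy → queue [Mae, Omar, Cyd, Pia, Bo, Zoe, Eli, Hana, Ivy]
Visit Mae → queue [Omar, Cyd, Pia, Bo, Zoe, Eli, Hana, Ivy]
Visit Omar; enqueue Nia, Wes → queue [Cyd, Pia, Bo, Zoe, Eli, Hana, Ivy, Nia, Wes]
Visit Cyd → queue [Pia, Bo, Zoe, Eli, Hana, Ivy, Nia, Wes]
Visit Pia; enqueue Tao → queue [Bo, Zoe, Eli, Hana, Ivy, Nia, Wes, Tao]
Visit Bo → queue [Zoe, Eli, Hana, Ivy, Nia, Wes, Tao]
Visit Zoe → queue [Eli, Hana, Ivy, Nia, Wes, Tao]
Visit Eli → queue [Hana, Ivy, Nia, Wes, Tao]
Visit Hana → queue [Ivy, Nia, Wes, Tao]
Visit Ivy → queue [Nia, Wes, Tao]
Visit Nia → queue [Wes, Tao]
Visit Wes → queue [Tao]
Visit Tao → queue []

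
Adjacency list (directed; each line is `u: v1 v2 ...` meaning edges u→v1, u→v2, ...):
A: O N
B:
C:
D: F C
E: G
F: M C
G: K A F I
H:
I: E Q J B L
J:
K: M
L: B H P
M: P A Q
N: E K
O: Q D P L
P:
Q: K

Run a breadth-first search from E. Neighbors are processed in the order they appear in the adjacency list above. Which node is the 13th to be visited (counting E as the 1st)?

Visit E; enqueue G → queue [G]
Visit G; enqueue K, A, F, I → queue [K, A, F, I]
Visit K; enqueue M → queue [A, F, I, M]
Visit A; enqueue O, N → queue [F, I, M, O, N]
Visit F; enqueue C → queue [I, M, O, N, C]
Visit I; enqueue Q, J, B, L → queue [M, O, N, C, Q, J, B, L]
Visit M; enqueue P → queue [O, N, C, Q, J, B, L, P]
Visit O; enqueue D → queue [N, C, Q, J, B, L, P, D]
Visit N → queue [C, Q, J, B, L, P, D]
Visit C → queue [Q, J, B, L, P, D]
Visit Q → queue [J, B, L, P, D]
Visit J → queue [B, L, P, D]
Visit B → queue [L, P, D]
Visit L; enqueue H → queue [P, D, H]
Visit P → queue [D, H]
Visit D → queue [H]
Visit H → queue []

Visit order: E, G, K, A, F, I, M, O, N, C, Q, J, B, L, P, D, H

B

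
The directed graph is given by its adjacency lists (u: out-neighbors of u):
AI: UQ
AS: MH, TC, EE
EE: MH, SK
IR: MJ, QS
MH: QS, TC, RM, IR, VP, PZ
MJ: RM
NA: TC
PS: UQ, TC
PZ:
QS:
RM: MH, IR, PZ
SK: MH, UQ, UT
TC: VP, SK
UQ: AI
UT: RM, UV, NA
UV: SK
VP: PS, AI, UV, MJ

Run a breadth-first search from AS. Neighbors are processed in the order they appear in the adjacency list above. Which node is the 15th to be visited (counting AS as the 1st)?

UQ

Visit AS; enqueue MH, TC, EE → queue [MH, TC, EE]
Visit MH; enqueue QS, RM, IR, VP, PZ → queue [TC, EE, QS, RM, IR, VP, PZ]
Visit TC; enqueue SK → queue [EE, QS, RM, IR, VP, PZ, SK]
Visit EE → queue [QS, RM, IR, VP, PZ, SK]
Visit QS → queue [RM, IR, VP, PZ, SK]
Visit RM → queue [IR, VP, PZ, SK]
Visit IR; enqueue MJ → queue [VP, PZ, SK, MJ]
Visit VP; enqueue PS, AI, UV → queue [PZ, SK, MJ, PS, AI, UV]
Visit PZ → queue [SK, MJ, PS, AI, UV]
Visit SK; enqueue UQ, UT → queue [MJ, PS, AI, UV, UQ, UT]
Visit MJ → queue [PS, AI, UV, UQ, UT]
Visit PS → queue [AI, UV, UQ, UT]
Visit AI → queue [UV, UQ, UT]
Visit UV → queue [UQ, UT]
Visit UQ → queue [UT]
Visit UT; enqueue NA → queue [NA]
Visit NA → queue []

Visit order: AS, MH, TC, EE, QS, RM, IR, VP, PZ, SK, MJ, PS, AI, UV, UQ, UT, NA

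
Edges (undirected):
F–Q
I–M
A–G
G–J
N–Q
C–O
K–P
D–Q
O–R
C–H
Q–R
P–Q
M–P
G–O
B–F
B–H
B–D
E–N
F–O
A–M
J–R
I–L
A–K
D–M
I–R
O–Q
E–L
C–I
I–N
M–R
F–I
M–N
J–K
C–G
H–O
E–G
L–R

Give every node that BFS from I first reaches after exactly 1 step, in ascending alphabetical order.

Level 0: I
Level 1: C, F, L, M, N, R
Level 2: A, B, D, E, G, H, J, O, P, Q
Level 3: K

C, F, L, M, N, R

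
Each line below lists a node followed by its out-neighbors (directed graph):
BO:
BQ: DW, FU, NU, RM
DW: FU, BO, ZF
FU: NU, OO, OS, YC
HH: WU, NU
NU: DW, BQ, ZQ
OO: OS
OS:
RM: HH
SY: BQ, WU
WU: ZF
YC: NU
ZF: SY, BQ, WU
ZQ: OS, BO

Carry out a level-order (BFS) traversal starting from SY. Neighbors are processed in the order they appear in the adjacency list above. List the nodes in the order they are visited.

SY -> BQ -> WU -> DW -> FU -> NU -> RM -> ZF -> BO -> OO -> OS -> YC -> ZQ -> HH

Visit SY; enqueue BQ, WU → queue [BQ, WU]
Visit BQ; enqueue DW, FU, NU, RM → queue [WU, DW, FU, NU, RM]
Visit WU; enqueue ZF → queue [DW, FU, NU, RM, ZF]
Visit DW; enqueue BO → queue [FU, NU, RM, ZF, BO]
Visit FU; enqueue OO, OS, YC → queue [NU, RM, ZF, BO, OO, OS, YC]
Visit NU; enqueue ZQ → queue [RM, ZF, BO, OO, OS, YC, ZQ]
Visit RM; enqueue HH → queue [ZF, BO, OO, OS, YC, ZQ, HH]
Visit ZF → queue [BO, OO, OS, YC, ZQ, HH]
Visit BO → queue [OO, OS, YC, ZQ, HH]
Visit OO → queue [OS, YC, ZQ, HH]
Visit OS → queue [YC, ZQ, HH]
Visit YC → queue [ZQ, HH]
Visit ZQ → queue [HH]
Visit HH → queue []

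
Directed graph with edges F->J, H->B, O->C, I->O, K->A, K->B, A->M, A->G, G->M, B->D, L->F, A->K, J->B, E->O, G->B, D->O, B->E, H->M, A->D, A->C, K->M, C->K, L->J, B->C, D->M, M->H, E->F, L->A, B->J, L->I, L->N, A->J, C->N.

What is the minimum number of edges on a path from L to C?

2

Level 0: L
Level 1: A, F, I, J, N
Level 2: B, C, D, G, K, M, O
Level 3: E, H
C first appears at level 2.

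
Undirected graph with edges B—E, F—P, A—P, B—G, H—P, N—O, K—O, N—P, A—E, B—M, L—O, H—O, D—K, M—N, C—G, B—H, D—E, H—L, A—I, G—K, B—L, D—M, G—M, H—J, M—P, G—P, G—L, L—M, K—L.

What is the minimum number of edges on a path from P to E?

2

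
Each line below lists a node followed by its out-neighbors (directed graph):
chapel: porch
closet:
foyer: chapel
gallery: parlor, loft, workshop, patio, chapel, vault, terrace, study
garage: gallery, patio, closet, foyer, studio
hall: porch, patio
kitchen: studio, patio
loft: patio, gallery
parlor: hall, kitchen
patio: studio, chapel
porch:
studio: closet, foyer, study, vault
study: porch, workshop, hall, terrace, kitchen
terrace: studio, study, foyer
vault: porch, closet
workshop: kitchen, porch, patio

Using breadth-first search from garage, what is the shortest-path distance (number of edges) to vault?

2

Level 0: garage
Level 1: closet, foyer, gallery, patio, studio
Level 2: chapel, loft, parlor, study, terrace, vault, workshop
Level 3: hall, kitchen, porch
vault first appears at level 2.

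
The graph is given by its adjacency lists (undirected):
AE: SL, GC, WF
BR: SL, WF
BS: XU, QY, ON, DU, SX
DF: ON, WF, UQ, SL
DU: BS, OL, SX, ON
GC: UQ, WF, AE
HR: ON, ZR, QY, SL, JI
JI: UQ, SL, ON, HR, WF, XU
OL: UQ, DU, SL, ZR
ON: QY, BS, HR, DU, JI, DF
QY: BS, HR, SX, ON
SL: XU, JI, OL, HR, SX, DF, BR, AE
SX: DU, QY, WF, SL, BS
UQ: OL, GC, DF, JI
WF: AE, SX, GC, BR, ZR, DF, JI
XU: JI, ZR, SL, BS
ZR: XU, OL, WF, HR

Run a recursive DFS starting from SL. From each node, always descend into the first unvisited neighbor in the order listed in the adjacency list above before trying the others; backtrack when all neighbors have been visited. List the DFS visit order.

SL -> XU -> JI -> UQ -> OL -> DU -> BS -> QY -> HR -> ON -> DF -> WF -> AE -> GC -> SX -> BR -> ZR

Visit SL
SL → XU
XU → JI
JI → UQ
UQ → OL
OL → DU
DU → BS
BS → QY
QY → HR
HR → ON
ON → DF
DF → WF
WF → AE
AE → GC
WF → SX
WF → BR
WF → ZR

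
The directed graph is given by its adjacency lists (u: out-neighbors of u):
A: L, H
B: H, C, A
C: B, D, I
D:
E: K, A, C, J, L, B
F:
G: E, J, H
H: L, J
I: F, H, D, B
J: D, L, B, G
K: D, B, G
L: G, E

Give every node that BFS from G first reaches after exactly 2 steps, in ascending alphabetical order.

A, B, C, D, K, L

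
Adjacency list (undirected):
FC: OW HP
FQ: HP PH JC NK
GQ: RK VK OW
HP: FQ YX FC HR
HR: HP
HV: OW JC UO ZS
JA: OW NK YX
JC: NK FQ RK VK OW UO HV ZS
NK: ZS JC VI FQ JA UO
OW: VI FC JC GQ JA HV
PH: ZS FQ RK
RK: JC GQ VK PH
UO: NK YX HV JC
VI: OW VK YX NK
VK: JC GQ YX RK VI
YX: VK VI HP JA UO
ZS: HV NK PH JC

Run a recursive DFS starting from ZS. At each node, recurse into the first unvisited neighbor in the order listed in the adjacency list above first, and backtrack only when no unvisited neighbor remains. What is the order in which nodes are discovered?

ZS HV OW VI VK JC NK FQ HP YX JA UO FC HR PH RK GQ

Visit ZS
ZS → HV
HV → OW
OW → VI
VI → VK
VK → JC
JC → NK
NK → FQ
FQ → HP
HP → YX
YX → JA
YX → UO
HP → FC
HP → HR
FQ → PH
PH → RK
RK → GQ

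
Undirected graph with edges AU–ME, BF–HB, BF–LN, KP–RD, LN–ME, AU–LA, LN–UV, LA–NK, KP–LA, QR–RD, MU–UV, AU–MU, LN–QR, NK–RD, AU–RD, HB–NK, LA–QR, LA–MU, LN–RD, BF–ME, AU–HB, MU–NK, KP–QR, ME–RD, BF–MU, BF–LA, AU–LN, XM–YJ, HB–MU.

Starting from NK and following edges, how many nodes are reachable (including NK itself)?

BFS from NK visits: NK, HB, LA, MU, RD, AU, BF, KP, QR, UV, LN, ME
Reachable nodes: 12 of 14 total.

12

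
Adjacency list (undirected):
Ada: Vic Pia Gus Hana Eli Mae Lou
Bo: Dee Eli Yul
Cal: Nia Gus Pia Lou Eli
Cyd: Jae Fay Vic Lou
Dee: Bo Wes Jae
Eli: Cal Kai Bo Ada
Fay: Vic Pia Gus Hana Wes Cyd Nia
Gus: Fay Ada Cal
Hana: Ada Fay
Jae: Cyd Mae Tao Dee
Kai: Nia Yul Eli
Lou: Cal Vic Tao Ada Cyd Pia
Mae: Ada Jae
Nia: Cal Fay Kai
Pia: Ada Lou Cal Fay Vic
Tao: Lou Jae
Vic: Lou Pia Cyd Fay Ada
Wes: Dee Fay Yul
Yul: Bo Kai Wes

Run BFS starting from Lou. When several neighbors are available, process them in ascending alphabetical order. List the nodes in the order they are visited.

Lou → Ada → Cal → Cyd → Pia → Tao → Vic → Eli → Gus → Hana → Mae → Nia → Fay → Jae → Bo → Kai → Wes → Dee → Yul

Visit Lou; enqueue Ada, Cal, Cyd, Pia, Tao, Vic → queue [Ada, Cal, Cyd, Pia, Tao, Vic]
Visit Ada; enqueue Eli, Gus, Hana, Mae → queue [Cal, Cyd, Pia, Tao, Vic, Eli, Gus, Hana, Mae]
Visit Cal; enqueue Nia → queue [Cyd, Pia, Tao, Vic, Eli, Gus, Hana, Mae, Nia]
Visit Cyd; enqueue Fay, Jae → queue [Pia, Tao, Vic, Eli, Gus, Hana, Mae, Nia, Fay, Jae]
Visit Pia → queue [Tao, Vic, Eli, Gus, Hana, Mae, Nia, Fay, Jae]
Visit Tao → queue [Vic, Eli, Gus, Hana, Mae, Nia, Fay, Jae]
Visit Vic → queue [Eli, Gus, Hana, Mae, Nia, Fay, Jae]
Visit Eli; enqueue Bo, Kai → queue [Gus, Hana, Mae, Nia, Fay, Jae, Bo, Kai]
Visit Gus → queue [Hana, Mae, Nia, Fay, Jae, Bo, Kai]
Visit Hana → queue [Mae, Nia, Fay, Jae, Bo, Kai]
Visit Mae → queue [Nia, Fay, Jae, Bo, Kai]
Visit Nia → queue [Fay, Jae, Bo, Kai]
Visit Fay; enqueue Wes → queue [Jae, Bo, Kai, Wes]
Visit Jae; enqueue Dee → queue [Bo, Kai, Wes, Dee]
Visit Bo; enqueue Yul → queue [Kai, Wes, Dee, Yul]
Visit Kai → queue [Wes, Dee, Yul]
Visit Wes → queue [Dee, Yul]
Visit Dee → queue [Yul]
Visit Yul → queue []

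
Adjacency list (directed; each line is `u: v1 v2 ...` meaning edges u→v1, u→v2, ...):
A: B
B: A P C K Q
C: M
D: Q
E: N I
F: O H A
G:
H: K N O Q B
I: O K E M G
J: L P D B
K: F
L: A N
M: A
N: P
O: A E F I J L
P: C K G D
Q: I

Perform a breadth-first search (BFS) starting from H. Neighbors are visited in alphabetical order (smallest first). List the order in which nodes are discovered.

H → B → K → N → O → Q → A → C → P → F → E → I → J → L → M → D → G

Visit H; enqueue B, K, N, O, Q → queue [B, K, N, O, Q]
Visit B; enqueue A, C, P → queue [K, N, O, Q, A, C, P]
Visit K; enqueue F → queue [N, O, Q, A, C, P, F]
Visit N → queue [O, Q, A, C, P, F]
Visit O; enqueue E, I, J, L → queue [Q, A, C, P, F, E, I, J, L]
Visit Q → queue [A, C, P, F, E, I, J, L]
Visit A → queue [C, P, F, E, I, J, L]
Visit C; enqueue M → queue [P, F, E, I, J, L, M]
Visit P; enqueue D, G → queue [F, E, I, J, L, M, D, G]
Visit F → queue [E, I, J, L, M, D, G]
Visit E → queue [I, J, L, M, D, G]
Visit I → queue [J, L, M, D, G]
Visit J → queue [L, M, D, G]
Visit L → queue [M, D, G]
Visit M → queue [D, G]
Visit D → queue [G]
Visit G → queue []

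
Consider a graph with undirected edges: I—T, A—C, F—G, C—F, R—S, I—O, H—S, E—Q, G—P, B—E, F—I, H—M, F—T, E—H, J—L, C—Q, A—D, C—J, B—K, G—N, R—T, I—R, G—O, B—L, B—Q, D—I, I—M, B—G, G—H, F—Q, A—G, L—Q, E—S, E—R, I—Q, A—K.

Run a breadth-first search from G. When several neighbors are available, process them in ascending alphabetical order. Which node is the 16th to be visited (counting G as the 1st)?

T

Visit G; enqueue A, B, F, H, N, O, P → queue [A, B, F, H, N, O, P]
Visit A; enqueue C, D, K → queue [B, F, H, N, O, P, C, D, K]
Visit B; enqueue E, L, Q → queue [F, H, N, O, P, C, D, K, E, L, Q]
Visit F; enqueue I, T → queue [H, N, O, P, C, D, K, E, L, Q, I, T]
Visit H; enqueue M, S → queue [N, O, P, C, D, K, E, L, Q, I, T, M, S]
Visit N → queue [O, P, C, D, K, E, L, Q, I, T, M, S]
Visit O → queue [P, C, D, K, E, L, Q, I, T, M, S]
Visit P → queue [C, D, K, E, L, Q, I, T, M, S]
Visit C; enqueue J → queue [D, K, E, L, Q, I, T, M, S, J]
Visit D → queue [K, E, L, Q, I, T, M, S, J]
Visit K → queue [E, L, Q, I, T, M, S, J]
Visit E; enqueue R → queue [L, Q, I, T, M, S, J, R]
Visit L → queue [Q, I, T, M, S, J, R]
Visit Q → queue [I, T, M, S, J, R]
Visit I → queue [T, M, S, J, R]
Visit T → queue [M, S, J, R]
Visit M → queue [S, J, R]
Visit S → queue [J, R]
Visit J → queue [R]
Visit R → queue []

Visit order: G, A, B, F, H, N, O, P, C, D, K, E, L, Q, I, T, M, S, J, R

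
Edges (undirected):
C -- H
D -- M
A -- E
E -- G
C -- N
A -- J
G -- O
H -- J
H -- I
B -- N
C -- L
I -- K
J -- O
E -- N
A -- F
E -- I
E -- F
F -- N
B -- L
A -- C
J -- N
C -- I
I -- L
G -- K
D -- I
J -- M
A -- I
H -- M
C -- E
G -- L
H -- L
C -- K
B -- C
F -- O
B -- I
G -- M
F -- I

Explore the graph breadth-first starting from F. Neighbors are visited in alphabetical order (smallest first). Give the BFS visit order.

Visit F; enqueue A, E, I, N, O → queue [A, E, I, N, O]
Visit A; enqueue C, J → queue [E, I, N, O, C, J]
Visit E; enqueue G → queue [I, N, O, C, J, G]
Visit I; enqueue B, D, H, K, L → queue [N, O, C, J, G, B, D, H, K, L]
Visit N → queue [O, C, J, G, B, D, H, K, L]
Visit O → queue [C, J, G, B, D, H, K, L]
Visit C → queue [J, G, B, D, H, K, L]
Visit J; enqueue M → queue [G, B, D, H, K, L, M]
Visit G → queue [B, D, H, K, L, M]
Visit B → queue [D, H, K, L, M]
Visit D → queue [H, K, L, M]
Visit H → queue [K, L, M]
Visit K → queue [L, M]
Visit L → queue [M]
Visit M → queue []

F → A → E → I → N → O → C → J → G → B → D → H → K → L → M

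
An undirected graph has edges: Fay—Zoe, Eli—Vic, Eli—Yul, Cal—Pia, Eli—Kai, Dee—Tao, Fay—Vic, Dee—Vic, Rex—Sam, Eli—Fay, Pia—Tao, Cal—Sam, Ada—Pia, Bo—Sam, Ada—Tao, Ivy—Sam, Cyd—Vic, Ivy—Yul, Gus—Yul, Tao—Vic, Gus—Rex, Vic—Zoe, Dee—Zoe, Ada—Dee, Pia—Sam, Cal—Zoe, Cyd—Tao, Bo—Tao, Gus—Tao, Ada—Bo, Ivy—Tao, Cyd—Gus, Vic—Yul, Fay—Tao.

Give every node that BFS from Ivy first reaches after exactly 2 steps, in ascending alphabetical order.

Level 0: Ivy
Level 1: Sam, Tao, Yul
Level 2: Ada, Bo, Cal, Cyd, Dee, Eli, Fay, Gus, Pia, Rex, Vic
Level 3: Kai, Zoe

Ada, Bo, Cal, Cyd, Dee, Eli, Fay, Gus, Pia, Rex, Vic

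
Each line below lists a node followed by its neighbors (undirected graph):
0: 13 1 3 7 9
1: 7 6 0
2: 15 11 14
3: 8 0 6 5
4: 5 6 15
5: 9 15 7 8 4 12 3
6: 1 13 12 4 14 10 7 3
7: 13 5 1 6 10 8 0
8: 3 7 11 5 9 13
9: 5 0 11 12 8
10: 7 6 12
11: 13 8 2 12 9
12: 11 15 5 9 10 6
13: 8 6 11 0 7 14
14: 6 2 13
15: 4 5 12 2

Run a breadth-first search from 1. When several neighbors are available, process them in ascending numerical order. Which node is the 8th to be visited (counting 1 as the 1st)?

4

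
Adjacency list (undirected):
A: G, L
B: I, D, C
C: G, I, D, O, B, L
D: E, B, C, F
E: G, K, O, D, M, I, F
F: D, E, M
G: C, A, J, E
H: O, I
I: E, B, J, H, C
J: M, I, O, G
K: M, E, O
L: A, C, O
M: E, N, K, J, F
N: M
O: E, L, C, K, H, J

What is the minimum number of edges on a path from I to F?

2

Level 0: I
Level 1: B, C, E, H, J
Level 2: D, F, G, K, L, M, O
Level 3: A, N
F first appears at level 2.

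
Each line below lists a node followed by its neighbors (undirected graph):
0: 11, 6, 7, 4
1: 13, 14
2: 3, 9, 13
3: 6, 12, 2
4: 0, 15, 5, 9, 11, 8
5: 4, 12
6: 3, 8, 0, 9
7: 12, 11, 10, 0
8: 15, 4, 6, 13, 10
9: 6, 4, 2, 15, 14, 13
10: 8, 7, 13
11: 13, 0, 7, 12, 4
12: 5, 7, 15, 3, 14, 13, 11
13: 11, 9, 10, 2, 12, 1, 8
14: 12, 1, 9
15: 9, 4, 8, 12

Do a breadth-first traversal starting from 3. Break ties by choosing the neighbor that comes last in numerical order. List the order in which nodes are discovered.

Visit 3; enqueue 12, 6, 2 → queue [12, 6, 2]
Visit 12; enqueue 15, 14, 13, 11, 7, 5 → queue [6, 2, 15, 14, 13, 11, 7, 5]
Visit 6; enqueue 9, 8, 0 → queue [2, 15, 14, 13, 11, 7, 5, 9, 8, 0]
Visit 2 → queue [15, 14, 13, 11, 7, 5, 9, 8, 0]
Visit 15; enqueue 4 → queue [14, 13, 11, 7, 5, 9, 8, 0, 4]
Visit 14; enqueue 1 → queue [13, 11, 7, 5, 9, 8, 0, 4, 1]
Visit 13; enqueue 10 → queue [11, 7, 5, 9, 8, 0, 4, 1, 10]
Visit 11 → queue [7, 5, 9, 8, 0, 4, 1, 10]
Visit 7 → queue [5, 9, 8, 0, 4, 1, 10]
Visit 5 → queue [9, 8, 0, 4, 1, 10]
Visit 9 → queue [8, 0, 4, 1, 10]
Visit 8 → queue [0, 4, 1, 10]
Visit 0 → queue [4, 1, 10]
Visit 4 → queue [1, 10]
Visit 1 → queue [10]
Visit 10 → queue []

3 → 12 → 6 → 2 → 15 → 14 → 13 → 11 → 7 → 5 → 9 → 8 → 0 → 4 → 1 → 10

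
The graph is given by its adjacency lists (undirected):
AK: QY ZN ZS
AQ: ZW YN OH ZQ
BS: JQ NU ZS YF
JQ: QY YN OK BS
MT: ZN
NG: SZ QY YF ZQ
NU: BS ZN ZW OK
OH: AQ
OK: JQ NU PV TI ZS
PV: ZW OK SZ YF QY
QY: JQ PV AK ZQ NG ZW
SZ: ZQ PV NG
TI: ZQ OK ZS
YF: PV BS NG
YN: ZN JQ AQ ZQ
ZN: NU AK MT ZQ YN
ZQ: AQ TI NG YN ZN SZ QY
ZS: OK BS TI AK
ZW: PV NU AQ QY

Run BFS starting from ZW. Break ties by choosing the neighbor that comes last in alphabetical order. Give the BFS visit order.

ZW QY PV NU AQ ZQ NG JQ AK YF SZ OK ZN BS YN OH TI ZS MT

Visit ZW; enqueue QY, PV, NU, AQ → queue [QY, PV, NU, AQ]
Visit QY; enqueue ZQ, NG, JQ, AK → queue [PV, NU, AQ, ZQ, NG, JQ, AK]
Visit PV; enqueue YF, SZ, OK → queue [NU, AQ, ZQ, NG, JQ, AK, YF, SZ, OK]
Visit NU; enqueue ZN, BS → queue [AQ, ZQ, NG, JQ, AK, YF, SZ, OK, ZN, BS]
Visit AQ; enqueue YN, OH → queue [ZQ, NG, JQ, AK, YF, SZ, OK, ZN, BS, YN, OH]
Visit ZQ; enqueue TI → queue [NG, JQ, AK, YF, SZ, OK, ZN, BS, YN, OH, TI]
Visit NG → queue [JQ, AK, YF, SZ, OK, ZN, BS, YN, OH, TI]
Visit JQ → queue [AK, YF, SZ, OK, ZN, BS, YN, OH, TI]
Visit AK; enqueue ZS → queue [YF, SZ, OK, ZN, BS, YN, OH, TI, ZS]
Visit YF → queue [SZ, OK, ZN, BS, YN, OH, TI, ZS]
Visit SZ → queue [OK, ZN, BS, YN, OH, TI, ZS]
Visit OK → queue [ZN, BS, YN, OH, TI, ZS]
Visit ZN; enqueue MT → queue [BS, YN, OH, TI, ZS, MT]
Visit BS → queue [YN, OH, TI, ZS, MT]
Visit YN → queue [OH, TI, ZS, MT]
Visit OH → queue [TI, ZS, MT]
Visit TI → queue [ZS, MT]
Visit ZS → queue [MT]
Visit MT → queue []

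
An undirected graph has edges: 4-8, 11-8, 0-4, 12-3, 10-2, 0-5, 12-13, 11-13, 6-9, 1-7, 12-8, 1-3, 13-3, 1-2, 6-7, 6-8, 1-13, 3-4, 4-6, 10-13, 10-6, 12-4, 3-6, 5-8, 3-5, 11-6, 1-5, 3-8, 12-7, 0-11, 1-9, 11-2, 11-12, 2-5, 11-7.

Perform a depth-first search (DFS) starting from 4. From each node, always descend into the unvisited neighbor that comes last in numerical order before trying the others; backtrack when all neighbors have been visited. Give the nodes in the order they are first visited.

Visit 4
4 → 12
12 → 13
13 → 11
11 → 8
8 → 6
6 → 10
10 → 2
2 → 5
5 → 3
3 → 1
1 → 9
1 → 7
5 → 0

4 12 13 11 8 6 10 2 5 3 1 9 7 0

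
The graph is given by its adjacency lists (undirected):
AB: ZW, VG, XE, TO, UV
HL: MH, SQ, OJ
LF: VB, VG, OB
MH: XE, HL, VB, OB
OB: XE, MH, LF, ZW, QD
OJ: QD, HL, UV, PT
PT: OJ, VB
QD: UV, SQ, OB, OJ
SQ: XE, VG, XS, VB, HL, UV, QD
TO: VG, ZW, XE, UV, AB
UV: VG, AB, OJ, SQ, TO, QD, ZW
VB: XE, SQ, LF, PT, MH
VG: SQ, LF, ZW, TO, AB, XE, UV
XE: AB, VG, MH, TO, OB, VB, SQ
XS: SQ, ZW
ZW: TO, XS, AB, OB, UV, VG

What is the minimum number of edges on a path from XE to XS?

2

Level 0: XE
Level 1: AB, MH, OB, SQ, TO, VB, VG
Level 2: HL, LF, PT, QD, UV, XS, ZW
Level 3: OJ
XS first appears at level 2.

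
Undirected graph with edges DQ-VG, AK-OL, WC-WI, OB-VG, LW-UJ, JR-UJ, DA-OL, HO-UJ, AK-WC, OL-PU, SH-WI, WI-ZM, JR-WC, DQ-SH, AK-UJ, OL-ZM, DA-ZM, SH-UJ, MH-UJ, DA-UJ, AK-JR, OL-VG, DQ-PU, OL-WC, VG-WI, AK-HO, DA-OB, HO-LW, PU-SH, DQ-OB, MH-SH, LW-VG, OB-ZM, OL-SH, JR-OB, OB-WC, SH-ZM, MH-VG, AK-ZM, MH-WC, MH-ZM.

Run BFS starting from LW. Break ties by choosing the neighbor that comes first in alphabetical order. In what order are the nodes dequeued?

Visit LW; enqueue HO, UJ, VG → queue [HO, UJ, VG]
Visit HO; enqueue AK → queue [UJ, VG, AK]
Visit UJ; enqueue DA, JR, MH, SH → queue [VG, AK, DA, JR, MH, SH]
Visit VG; enqueue DQ, OB, OL, WI → queue [AK, DA, JR, MH, SH, DQ, OB, OL, WI]
Visit AK; enqueue WC, ZM → queue [DA, JR, MH, SH, DQ, OB, OL, WI, WC, ZM]
Visit DA → queue [JR, MH, SH, DQ, OB, OL, WI, WC, ZM]
Visit JR → queue [MH, SH, DQ, OB, OL, WI, WC, ZM]
Visit MH → queue [SH, DQ, OB, OL, WI, WC, ZM]
Visit SH; enqueue PU → queue [DQ, OB, OL, WI, WC, ZM, PU]
Visit DQ → queue [OB, OL, WI, WC, ZM, PU]
Visit OB → queue [OL, WI, WC, ZM, PU]
Visit OL → queue [WI, WC, ZM, PU]
Visit WI → queue [WC, ZM, PU]
Visit WC → queue [ZM, PU]
Visit ZM → queue [PU]
Visit PU → queue []

LW -> HO -> UJ -> VG -> AK -> DA -> JR -> MH -> SH -> DQ -> OB -> OL -> WI -> WC -> ZM -> PU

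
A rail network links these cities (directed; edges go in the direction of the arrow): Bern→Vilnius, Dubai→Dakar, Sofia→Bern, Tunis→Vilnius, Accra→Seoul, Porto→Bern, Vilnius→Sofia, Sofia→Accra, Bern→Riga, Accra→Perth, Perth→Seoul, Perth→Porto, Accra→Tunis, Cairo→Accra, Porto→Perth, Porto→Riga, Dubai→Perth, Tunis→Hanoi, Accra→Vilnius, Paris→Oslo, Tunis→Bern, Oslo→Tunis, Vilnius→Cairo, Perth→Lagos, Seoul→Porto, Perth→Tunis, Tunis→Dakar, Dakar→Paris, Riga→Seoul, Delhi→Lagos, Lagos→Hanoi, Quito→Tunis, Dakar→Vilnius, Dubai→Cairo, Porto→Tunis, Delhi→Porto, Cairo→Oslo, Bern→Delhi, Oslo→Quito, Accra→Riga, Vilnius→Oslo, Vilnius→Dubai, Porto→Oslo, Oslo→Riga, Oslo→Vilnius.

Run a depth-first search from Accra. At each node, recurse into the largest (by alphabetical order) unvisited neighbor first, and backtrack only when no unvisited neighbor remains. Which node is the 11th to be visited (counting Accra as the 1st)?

Visit Accra
Accra → Vilnius
Vilnius → Sofia
Sofia → Bern
Bern → Riga
Riga → Seoul
Seoul → Porto
Porto → Tunis
Tunis → Hanoi
Tunis → Dakar
Dakar → Paris
Paris → Oslo
Oslo → Quito
Porto → Perth
Perth → Lagos
Bern → Delhi
Vilnius → Dubai
Dubai → Cairo

Visit order: Accra, Vilnius, Sofia, Bern, Riga, Seoul, Porto, Tunis, Hanoi, Dakar, Paris, Oslo, Quito, Perth, Lagos, Delhi, Dubai, Cairo

Paris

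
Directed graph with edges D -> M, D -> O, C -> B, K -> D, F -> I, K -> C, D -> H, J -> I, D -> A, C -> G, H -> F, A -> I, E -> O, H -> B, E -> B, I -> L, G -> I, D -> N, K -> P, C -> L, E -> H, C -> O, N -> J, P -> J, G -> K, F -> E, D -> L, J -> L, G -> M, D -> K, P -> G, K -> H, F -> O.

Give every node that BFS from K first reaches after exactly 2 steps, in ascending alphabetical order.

A, B, F, G, J, L, M, N, O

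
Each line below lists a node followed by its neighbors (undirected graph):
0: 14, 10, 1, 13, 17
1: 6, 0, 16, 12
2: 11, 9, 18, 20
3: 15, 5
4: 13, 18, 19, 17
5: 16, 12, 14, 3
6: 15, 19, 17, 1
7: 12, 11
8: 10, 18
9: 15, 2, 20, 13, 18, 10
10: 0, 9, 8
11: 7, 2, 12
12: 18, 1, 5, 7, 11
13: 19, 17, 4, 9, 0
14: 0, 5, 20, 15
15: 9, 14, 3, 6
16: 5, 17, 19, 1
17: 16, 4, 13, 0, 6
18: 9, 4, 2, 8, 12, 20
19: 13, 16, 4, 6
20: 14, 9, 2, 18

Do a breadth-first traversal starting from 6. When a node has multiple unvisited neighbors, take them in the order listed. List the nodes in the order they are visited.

6 → 15 → 19 → 17 → 1 → 9 → 14 → 3 → 13 → 16 → 4 → 0 → 12 → 2 → 20 → 18 → 10 → 5 → 7 → 11 → 8

Visit 6; enqueue 15, 19, 17, 1 → queue [15, 19, 17, 1]
Visit 15; enqueue 9, 14, 3 → queue [19, 17, 1, 9, 14, 3]
Visit 19; enqueue 13, 16, 4 → queue [17, 1, 9, 14, 3, 13, 16, 4]
Visit 17; enqueue 0 → queue [1, 9, 14, 3, 13, 16, 4, 0]
Visit 1; enqueue 12 → queue [9, 14, 3, 13, 16, 4, 0, 12]
Visit 9; enqueue 2, 20, 18, 10 → queue [14, 3, 13, 16, 4, 0, 12, 2, 20, 18, 10]
Visit 14; enqueue 5 → queue [3, 13, 16, 4, 0, 12, 2, 20, 18, 10, 5]
Visit 3 → queue [13, 16, 4, 0, 12, 2, 20, 18, 10, 5]
Visit 13 → queue [16, 4, 0, 12, 2, 20, 18, 10, 5]
Visit 16 → queue [4, 0, 12, 2, 20, 18, 10, 5]
Visit 4 → queue [0, 12, 2, 20, 18, 10, 5]
Visit 0 → queue [12, 2, 20, 18, 10, 5]
Visit 12; enqueue 7, 11 → queue [2, 20, 18, 10, 5, 7, 11]
Visit 2 → queue [20, 18, 10, 5, 7, 11]
Visit 20 → queue [18, 10, 5, 7, 11]
Visit 18; enqueue 8 → queue [10, 5, 7, 11, 8]
Visit 10 → queue [5, 7, 11, 8]
Visit 5 → queue [7, 11, 8]
Visit 7 → queue [11, 8]
Visit 11 → queue [8]
Visit 8 → queue []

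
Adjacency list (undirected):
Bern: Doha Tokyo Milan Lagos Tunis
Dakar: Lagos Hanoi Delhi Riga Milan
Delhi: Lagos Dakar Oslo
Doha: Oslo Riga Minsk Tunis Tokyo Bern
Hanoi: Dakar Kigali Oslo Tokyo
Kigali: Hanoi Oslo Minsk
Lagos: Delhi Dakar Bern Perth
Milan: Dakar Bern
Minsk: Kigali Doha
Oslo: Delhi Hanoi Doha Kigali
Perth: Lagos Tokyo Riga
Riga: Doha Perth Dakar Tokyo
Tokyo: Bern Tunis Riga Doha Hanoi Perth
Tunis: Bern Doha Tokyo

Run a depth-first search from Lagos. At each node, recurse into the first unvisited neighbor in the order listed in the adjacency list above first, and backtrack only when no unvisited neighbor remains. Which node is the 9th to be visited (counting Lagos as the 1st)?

Perth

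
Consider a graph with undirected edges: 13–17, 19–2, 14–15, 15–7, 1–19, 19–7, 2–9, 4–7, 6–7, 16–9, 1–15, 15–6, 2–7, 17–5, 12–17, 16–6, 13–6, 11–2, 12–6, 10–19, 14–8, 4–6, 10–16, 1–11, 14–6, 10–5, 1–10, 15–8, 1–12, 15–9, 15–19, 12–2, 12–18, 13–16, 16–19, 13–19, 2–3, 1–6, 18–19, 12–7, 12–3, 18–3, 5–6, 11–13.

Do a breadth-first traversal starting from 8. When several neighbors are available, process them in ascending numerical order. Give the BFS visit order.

8 14 15 6 1 7 9 19 4 5 12 13 16 10 11 2 18 17 3

Visit 8; enqueue 14, 15 → queue [14, 15]
Visit 14; enqueue 6 → queue [15, 6]
Visit 15; enqueue 1, 7, 9, 19 → queue [6, 1, 7, 9, 19]
Visit 6; enqueue 4, 5, 12, 13, 16 → queue [1, 7, 9, 19, 4, 5, 12, 13, 16]
Visit 1; enqueue 10, 11 → queue [7, 9, 19, 4, 5, 12, 13, 16, 10, 11]
Visit 7; enqueue 2 → queue [9, 19, 4, 5, 12, 13, 16, 10, 11, 2]
Visit 9 → queue [19, 4, 5, 12, 13, 16, 10, 11, 2]
Visit 19; enqueue 18 → queue [4, 5, 12, 13, 16, 10, 11, 2, 18]
Visit 4 → queue [5, 12, 13, 16, 10, 11, 2, 18]
Visit 5; enqueue 17 → queue [12, 13, 16, 10, 11, 2, 18, 17]
Visit 12; enqueue 3 → queue [13, 16, 10, 11, 2, 18, 17, 3]
Visit 13 → queue [16, 10, 11, 2, 18, 17, 3]
Visit 16 → queue [10, 11, 2, 18, 17, 3]
Visit 10 → queue [11, 2, 18, 17, 3]
Visit 11 → queue [2, 18, 17, 3]
Visit 2 → queue [18, 17, 3]
Visit 18 → queue [17, 3]
Visit 17 → queue [3]
Visit 3 → queue []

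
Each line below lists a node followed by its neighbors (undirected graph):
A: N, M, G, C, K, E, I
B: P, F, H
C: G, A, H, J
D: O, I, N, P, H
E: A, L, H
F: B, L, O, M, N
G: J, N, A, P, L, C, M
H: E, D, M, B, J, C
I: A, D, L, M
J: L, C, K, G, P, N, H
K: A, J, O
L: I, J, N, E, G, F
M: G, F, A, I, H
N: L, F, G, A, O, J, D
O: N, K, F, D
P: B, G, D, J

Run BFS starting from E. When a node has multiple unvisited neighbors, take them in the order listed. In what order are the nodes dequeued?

Visit E; enqueue A, L, H → queue [A, L, H]
Visit A; enqueue N, M, G, C, K, I → queue [L, H, N, M, G, C, K, I]
Visit L; enqueue J, F → queue [H, N, M, G, C, K, I, J, F]
Visit H; enqueue D, B → queue [N, M, G, C, K, I, J, F, D, B]
Visit N; enqueue O → queue [M, G, C, K, I, J, F, D, B, O]
Visit M → queue [G, C, K, I, J, F, D, B, O]
Visit G; enqueue P → queue [C, K, I, J, F, D, B, O, P]
Visit C → queue [K, I, J, F, D, B, O, P]
Visit K → queue [I, J, F, D, B, O, P]
Visit I → queue [J, F, D, B, O, P]
Visit J → queue [F, D, B, O, P]
Visit F → queue [D, B, O, P]
Visit D → queue [B, O, P]
Visit B → queue [O, P]
Visit O → queue [P]
Visit P → queue []

E, A, L, H, N, M, G, C, K, I, J, F, D, B, O, P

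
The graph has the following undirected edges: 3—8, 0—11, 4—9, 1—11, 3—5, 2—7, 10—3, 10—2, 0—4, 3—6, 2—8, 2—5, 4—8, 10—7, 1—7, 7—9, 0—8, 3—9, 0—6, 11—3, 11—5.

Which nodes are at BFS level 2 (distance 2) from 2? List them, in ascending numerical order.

0, 1, 3, 4, 9, 11

Level 0: 2
Level 1: 5, 7, 8, 10
Level 2: 0, 1, 3, 4, 9, 11
Level 3: 6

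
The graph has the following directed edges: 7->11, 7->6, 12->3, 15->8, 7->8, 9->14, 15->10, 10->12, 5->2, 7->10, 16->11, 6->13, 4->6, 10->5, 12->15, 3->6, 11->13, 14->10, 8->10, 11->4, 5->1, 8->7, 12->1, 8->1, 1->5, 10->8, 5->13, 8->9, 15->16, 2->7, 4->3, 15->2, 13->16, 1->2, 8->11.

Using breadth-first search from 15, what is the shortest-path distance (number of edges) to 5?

Level 0: 15
Level 1: 2, 8, 10, 16
Level 2: 1, 5, 7, 9, 11, 12
Level 3: 3, 4, 6, 13, 14
5 first appears at level 2.

2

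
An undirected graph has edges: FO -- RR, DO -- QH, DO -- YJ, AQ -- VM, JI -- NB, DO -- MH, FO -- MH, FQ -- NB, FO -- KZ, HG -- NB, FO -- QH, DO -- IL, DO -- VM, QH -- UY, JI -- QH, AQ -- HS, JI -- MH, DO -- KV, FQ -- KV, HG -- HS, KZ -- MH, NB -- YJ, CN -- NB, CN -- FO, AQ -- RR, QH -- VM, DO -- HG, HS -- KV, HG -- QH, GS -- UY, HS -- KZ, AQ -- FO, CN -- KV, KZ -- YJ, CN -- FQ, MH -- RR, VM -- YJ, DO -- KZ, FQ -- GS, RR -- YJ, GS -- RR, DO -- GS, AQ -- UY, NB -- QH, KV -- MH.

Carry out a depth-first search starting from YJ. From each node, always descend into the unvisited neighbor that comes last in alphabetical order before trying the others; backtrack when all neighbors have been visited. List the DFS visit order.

YJ, VM, QH, UY, GS, RR, MH, KZ, HS, KV, FQ, NB, JI, HG, DO, IL, CN, FO, AQ

Visit YJ
YJ → VM
VM → QH
QH → UY
UY → GS
GS → RR
RR → MH
MH → KZ
KZ → HS
HS → KV
KV → FQ
FQ → NB
NB → JI
NB → HG
HG → DO
DO → IL
NB → CN
CN → FO
FO → AQ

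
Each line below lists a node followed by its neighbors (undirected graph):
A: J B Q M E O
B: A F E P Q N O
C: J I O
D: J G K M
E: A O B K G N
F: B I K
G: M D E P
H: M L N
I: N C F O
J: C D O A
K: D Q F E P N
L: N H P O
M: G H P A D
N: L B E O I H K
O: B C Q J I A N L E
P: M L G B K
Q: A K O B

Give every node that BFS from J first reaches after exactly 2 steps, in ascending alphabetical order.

B, E, G, I, K, L, M, N, Q

Level 0: J
Level 1: A, C, D, O
Level 2: B, E, G, I, K, L, M, N, Q
Level 3: F, H, P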